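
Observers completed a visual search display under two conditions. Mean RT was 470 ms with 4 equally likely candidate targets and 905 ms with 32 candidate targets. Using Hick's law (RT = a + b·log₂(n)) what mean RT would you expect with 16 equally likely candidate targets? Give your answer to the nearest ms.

760 ms

Solve the two-equation system in a and b:
  b = (905 − 470) / (log₂ 32 − log₂ 4) = 435 / (5 − 2) = 145 ms/bit
  a = 470 − 145 × 2 = 180 ms
Then RT(16) = 180 + 145 × log₂ 16 = 180 + 145 × 4 ≈ 760.000 ms.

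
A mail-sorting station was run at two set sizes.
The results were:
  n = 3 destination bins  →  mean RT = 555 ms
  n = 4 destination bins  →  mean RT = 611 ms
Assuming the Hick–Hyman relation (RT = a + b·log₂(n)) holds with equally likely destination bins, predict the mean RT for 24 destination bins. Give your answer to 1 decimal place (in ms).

959.8 ms

Fit slope and intercept:
  b = (611 − 555) / (log₂ 4 − log₂ 3) = 56 / (2 − 1.5850) = 134.928 ms/bit
  a = 555 − 134.928 × 1.5850 = 341.145 ms
Then RT(24) = 341.145 + 134.928 × log₂ 24 = 341.145 + 134.928 × 4.5850 ≈ 959.783 ms.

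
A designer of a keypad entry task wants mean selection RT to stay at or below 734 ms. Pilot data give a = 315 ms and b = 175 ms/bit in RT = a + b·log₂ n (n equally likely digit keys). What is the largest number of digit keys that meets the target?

5

Information budget: (734 − 315)/175 = 2.3943 bits, so n ≤ 2^2.3943 = 5.257 → at most 5.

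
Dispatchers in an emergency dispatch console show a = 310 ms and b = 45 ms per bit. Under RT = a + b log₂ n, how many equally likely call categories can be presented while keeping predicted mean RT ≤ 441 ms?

Set 310 + 45·log₂ n ≤ 441 → log₂ n ≤ (441 − 310)/45 = 2.9111.
So n ≤ 2^2.9111 = 7.522; the largest integer n is 7.

7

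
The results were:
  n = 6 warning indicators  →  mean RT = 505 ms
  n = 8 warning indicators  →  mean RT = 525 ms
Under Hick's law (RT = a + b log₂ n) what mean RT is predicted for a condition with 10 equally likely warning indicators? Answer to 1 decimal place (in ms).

540.5 ms

Solve the two-equation system in a and b:
  b = (525 − 505) / (log₂ 8 − log₂ 6) = 20 / (3 − 2.5850) = 48.188 ms/bit
  a = 505 − 48.188 × 2.5850 = 380.435 ms
Then RT(10) = 380.435 + 48.188 × log₂ 10 = 380.435 + 48.188 × 3.3219 ≈ 540.513 ms.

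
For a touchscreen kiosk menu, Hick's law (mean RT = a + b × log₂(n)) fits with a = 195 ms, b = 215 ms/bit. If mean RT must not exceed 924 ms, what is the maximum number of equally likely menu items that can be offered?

10

215·log₂ n ≤ 924 − 195 = 729, giving log₂ n ≤ 3.3907 and n ≤ 10.488. The largest whole number is 10.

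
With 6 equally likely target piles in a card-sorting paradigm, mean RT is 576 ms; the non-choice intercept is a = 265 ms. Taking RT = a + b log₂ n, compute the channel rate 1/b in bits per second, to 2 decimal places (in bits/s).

Choice component = 576 − 265 = 311 ms over log₂(6) = 2.5850 bits.
b = 311 / 2.5850 = 120.311 ms/bit, so 1/b = 8.312 bits/s.

8.31 bits/s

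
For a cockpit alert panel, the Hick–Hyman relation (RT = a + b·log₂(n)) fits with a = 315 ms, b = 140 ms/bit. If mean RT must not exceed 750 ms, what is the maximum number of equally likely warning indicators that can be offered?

140·log₂ n ≤ 750 − 315 = 435, giving log₂ n ≤ 3.1071 and n ≤ 8.617. The largest whole number is 8.

8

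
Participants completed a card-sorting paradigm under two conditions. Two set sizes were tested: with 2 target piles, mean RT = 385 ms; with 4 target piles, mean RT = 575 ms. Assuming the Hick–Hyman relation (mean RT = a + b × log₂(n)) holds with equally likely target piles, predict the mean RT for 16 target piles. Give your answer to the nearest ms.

955 ms

RT is linear in log₂ n, so two points fix the line:
  b = (575 − 385) / (log₂ 4 − log₂ 2) = 190 / (2 − 1) = 190 ms/bit
  a = 385 − 190 × 1 = 195 ms
Then RT(16) = 195 + 190 × log₂ 16 = 195 + 190 × 4 ≈ 955.000 ms.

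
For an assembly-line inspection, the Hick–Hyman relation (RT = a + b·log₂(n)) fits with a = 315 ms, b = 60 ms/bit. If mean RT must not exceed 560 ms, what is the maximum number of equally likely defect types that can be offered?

Set 315 + 60·log₂ n ≤ 560 → log₂ n ≤ (560 − 315)/60 = 4.0833.
So n ≤ 2^4.0833 = 16.951; the largest integer n is 16.

16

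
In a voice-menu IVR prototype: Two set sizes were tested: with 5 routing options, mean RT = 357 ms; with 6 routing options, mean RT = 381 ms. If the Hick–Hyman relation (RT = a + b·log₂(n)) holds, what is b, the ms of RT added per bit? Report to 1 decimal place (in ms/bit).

Slope: b = (381 − 357) / (log₂ 6 − log₂ 5) = 24/0.2630 = 91.243 ms/bit.

91.2 ms/bit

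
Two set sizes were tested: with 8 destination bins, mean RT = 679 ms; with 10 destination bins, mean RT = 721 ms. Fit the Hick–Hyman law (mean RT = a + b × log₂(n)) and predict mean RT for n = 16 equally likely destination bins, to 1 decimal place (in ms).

809.5 ms

Fit slope and intercept:
  b = (721 − 679) / (log₂ 10 − log₂ 8) = 42 / (3.3219 − 3) = 130.464 ms/bit
  a = 679 − 130.464 × 3 = 287.608 ms
Then RT(16) = 287.608 + 130.464 × log₂ 16 = 287.608 + 130.464 × 4 ≈ 809.464 ms.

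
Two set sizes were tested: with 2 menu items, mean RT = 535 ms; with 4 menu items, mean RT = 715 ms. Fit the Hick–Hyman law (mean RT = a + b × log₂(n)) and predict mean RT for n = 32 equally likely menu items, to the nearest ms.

RT is linear in log₂ n, so two points fix the line:
  b = (715 − 535) / (log₂ 4 − log₂ 2) = 180 / (2 − 1) = 180 ms/bit
  a = 535 − 180 × 1 = 355 ms
Then RT(32) = 355 + 180 × log₂ 32 = 355 + 180 × 5 ≈ 1255.000 ms.

1255 ms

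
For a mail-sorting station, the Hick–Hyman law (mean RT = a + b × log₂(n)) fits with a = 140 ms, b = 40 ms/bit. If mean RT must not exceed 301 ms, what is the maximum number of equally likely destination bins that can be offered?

16

Set 140 + 40·log₂ n ≤ 301 → log₂ n ≤ (301 − 140)/40 = 4.0250.
So n ≤ 2^4.0250 = 16.280; the largest integer n is 16.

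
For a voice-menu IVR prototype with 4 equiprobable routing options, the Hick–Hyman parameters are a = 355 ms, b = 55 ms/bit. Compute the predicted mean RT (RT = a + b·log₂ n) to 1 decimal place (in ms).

465.0 ms

log₂(4) = 2 bits, so RT = 355 + 55 × 2 ≈ 465.000 ms.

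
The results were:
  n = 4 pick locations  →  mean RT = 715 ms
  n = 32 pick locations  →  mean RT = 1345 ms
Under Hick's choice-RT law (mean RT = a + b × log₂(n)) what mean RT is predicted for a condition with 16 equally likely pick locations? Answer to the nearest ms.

1135 ms

Fit slope and intercept:
  b = (1345 − 715) / (log₂ 32 − log₂ 4) = 630 / (5 − 2) = 210 ms/bit
  a = 715 − 210 × 2 = 295 ms
Then RT(16) = 295 + 210 × log₂ 16 = 295 + 210 × 4 ≈ 1135.000 ms.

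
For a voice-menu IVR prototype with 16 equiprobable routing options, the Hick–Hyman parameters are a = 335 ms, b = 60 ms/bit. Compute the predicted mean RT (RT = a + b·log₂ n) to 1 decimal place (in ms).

log₂(16) = 4 bits, so RT = 335 + 60 × 4 ≈ 575.000 ms.

575.0 ms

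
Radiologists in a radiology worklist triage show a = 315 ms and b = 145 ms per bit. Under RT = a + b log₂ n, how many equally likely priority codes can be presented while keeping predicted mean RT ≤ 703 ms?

Information budget: (703 − 315)/145 = 2.6759 bits, so n ≤ 2^2.6759 = 6.390 → at most 6.

6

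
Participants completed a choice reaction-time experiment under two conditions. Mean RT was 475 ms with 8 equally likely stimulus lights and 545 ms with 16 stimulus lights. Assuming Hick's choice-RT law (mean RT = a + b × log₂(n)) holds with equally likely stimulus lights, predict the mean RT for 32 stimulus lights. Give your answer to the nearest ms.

Solve the two-equation system in a and b:
  b = (545 − 475) / (log₂ 16 − log₂ 8) = 70 / (4 − 3) = 70 ms/bit
  a = 475 − 70 × 3 = 265 ms
Then RT(32) = 265 + 70 × log₂ 32 = 265 + 70 × 5 ≈ 615.000 ms.

615 ms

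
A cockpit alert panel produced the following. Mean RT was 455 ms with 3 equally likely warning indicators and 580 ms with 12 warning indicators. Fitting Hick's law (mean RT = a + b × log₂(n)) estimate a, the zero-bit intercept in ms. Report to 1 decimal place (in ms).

355.9 ms

b = (RT₂ − RT₁)/(log₂ n₂ − log₂ n₁) = (580 − 455)/(3.5850 − 1.5850) = 62.500 ms/bit.
Intercept: a = 455 − 62.500·log₂(3) = 355.940 ms.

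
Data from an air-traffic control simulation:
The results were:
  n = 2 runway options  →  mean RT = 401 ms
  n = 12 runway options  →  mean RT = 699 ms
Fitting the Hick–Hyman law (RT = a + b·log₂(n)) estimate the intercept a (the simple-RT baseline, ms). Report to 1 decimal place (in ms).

b = (RT₂ − RT₁)/(log₂ n₂ − log₂ n₁) = (699 − 401)/(3.5850 − 1) = 115.282 ms/bit.
Intercept: a = 401 − 115.282·log₂(2) = 285.718 ms.

285.7 ms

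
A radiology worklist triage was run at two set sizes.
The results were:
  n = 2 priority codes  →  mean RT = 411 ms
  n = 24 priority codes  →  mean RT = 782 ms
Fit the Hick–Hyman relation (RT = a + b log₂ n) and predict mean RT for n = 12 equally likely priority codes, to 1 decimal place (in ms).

678.5 ms

RT is linear in log₂ n, so two points fix the line:
  b = (782 − 411) / (log₂ 24 − log₂ 2) = 371 / (4.5850 − 1) = 103.488 ms/bit
  a = 411 − 103.488 × 1 = 307.512 ms
Then RT(12) = 307.512 + 103.488 × log₂ 12 = 307.512 + 103.488 × 3.5850 ≈ 678.512 ms.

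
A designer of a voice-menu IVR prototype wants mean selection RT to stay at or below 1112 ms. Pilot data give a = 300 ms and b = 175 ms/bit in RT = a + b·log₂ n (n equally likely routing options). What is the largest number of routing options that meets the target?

Information budget: (1112 − 300)/175 = 4.6400 bits, so n ≤ 2^4.6400 = 24.933 → at most 24.

24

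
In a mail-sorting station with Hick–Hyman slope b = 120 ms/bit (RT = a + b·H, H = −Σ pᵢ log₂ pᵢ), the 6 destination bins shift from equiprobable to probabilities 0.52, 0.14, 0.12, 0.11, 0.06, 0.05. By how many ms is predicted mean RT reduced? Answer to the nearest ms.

The RT saving is b·ΔH. Equiprobable H₀ = log₂(6) = 2.5850 bits; with the given probabilities H = 2.0647 bits.
b·(H₀ − H) = 120 × (2.5850 − 2.0647) = 62.44 ms.

62 ms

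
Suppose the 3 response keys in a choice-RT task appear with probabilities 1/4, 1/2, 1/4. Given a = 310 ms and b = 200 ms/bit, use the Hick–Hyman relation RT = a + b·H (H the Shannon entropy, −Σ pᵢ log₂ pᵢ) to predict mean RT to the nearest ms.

Each term −pᵢ log₂ pᵢ: 0.25·2 + 0.5·1 + 0.25·2; summed, H = 1.500 bits.
Mean RT = a + bH = 310 + 200·1.500 = 610.00 ms.

610 ms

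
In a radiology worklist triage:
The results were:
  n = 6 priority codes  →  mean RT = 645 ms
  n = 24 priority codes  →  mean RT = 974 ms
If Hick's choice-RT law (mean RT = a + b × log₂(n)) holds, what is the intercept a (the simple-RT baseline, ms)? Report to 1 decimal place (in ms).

219.8 ms

The slope on a log₂ axis is (974 − 645) / (4.5850 − 2.5850) = 164.500 ms/bit.
Intercept: a = 645 − 164.500·log₂(6) = 219.774 ms.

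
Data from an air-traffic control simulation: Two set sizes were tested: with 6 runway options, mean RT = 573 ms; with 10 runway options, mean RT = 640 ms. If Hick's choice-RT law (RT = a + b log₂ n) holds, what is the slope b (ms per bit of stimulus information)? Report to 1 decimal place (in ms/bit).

The slope on a log₂ axis is (640 − 573) / (3.3219 − 2.5850) = 90.913 ms/bit.

90.9 ms/bit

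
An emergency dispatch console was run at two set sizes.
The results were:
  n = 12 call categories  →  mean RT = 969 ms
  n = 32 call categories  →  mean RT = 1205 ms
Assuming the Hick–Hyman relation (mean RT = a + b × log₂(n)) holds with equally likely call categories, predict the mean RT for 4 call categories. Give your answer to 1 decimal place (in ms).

704.7 ms

Fit slope and intercept:
  b = (1205 − 969) / (log₂ 32 − log₂ 12) = 236 / (5 − 3.5850) = 166.780 ms/bit
  a = 969 − 166.780 × 3.5850 = 371.100 ms
Then RT(4) = 371.100 + 166.780 × log₂ 4 = 371.100 + 166.780 × 2 ≈ 704.660 ms.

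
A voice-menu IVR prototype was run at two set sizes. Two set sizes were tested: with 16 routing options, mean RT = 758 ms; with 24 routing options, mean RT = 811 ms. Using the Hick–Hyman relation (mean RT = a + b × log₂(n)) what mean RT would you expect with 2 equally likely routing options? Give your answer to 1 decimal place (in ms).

With log₂ n on the abscissa the relation is linear; from the two conditions:
  b = (811 − 758) / (log₂ 24 − log₂ 16) = 53 / (4.5850 − 4) = 90.604 ms/bit
  a = 758 − 90.604 × 4 = 395.584 ms
Then RT(2) = 395.584 + 90.604 × log₂ 2 = 395.584 + 90.604 × 1 ≈ 486.188 ms.

486.2 ms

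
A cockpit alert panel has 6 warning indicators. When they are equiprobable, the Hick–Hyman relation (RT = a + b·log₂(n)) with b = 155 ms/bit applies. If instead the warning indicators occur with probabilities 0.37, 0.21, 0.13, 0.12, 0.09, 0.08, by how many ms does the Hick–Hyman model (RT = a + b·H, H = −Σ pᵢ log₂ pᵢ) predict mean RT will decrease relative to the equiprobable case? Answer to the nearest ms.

35 ms

The RT saving is b·ΔH. Equiprobable H₀ = log₂(6) = 2.5850 bits; with the given probabilities H = 2.3574 bits.
b·(H₀ − H) = 155 × (2.5850 − 2.3574) = 35.27 ms.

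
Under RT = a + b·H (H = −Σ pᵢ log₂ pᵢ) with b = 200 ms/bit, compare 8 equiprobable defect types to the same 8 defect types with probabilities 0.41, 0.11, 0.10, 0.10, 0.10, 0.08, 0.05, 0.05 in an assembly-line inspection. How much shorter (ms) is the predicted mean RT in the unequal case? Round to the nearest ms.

Equiprobable entropy H₀ = log₂ 8 = 3.0000 bits.
Skewed entropy H = −Σ pᵢ log₂ pᵢ = 2.5980 bits.
ΔRT = b·(H₀ − H) = 200 × 0.4020 = 80.41 ms.

80 ms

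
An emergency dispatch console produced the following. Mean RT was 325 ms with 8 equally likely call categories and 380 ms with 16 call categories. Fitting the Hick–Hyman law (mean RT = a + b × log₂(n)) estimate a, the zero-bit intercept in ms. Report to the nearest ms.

160 ms

The slope on a log₂ axis is (380 − 325) / (4 − 3) = 55 ms/bit.
Intercept: a = 325 − 55·log₂(8) = 160.000 ms.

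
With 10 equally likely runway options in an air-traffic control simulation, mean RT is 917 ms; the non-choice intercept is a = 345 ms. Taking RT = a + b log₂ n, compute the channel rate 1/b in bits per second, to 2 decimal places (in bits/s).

b = (917 − 345)/log₂ 10 = 572/3.3219 = 172.189 ms per bit = 0.17219 s/bit; the reciprocal is 5.808 bits/s.

5.81 bits/s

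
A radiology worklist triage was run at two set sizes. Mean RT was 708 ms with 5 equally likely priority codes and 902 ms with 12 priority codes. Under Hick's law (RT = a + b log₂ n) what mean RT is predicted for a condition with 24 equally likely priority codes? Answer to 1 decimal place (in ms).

1055.6 ms

Solve the two-equation system in a and b:
  b = (902 − 708) / (log₂ 12 − log₂ 5) = 194 / (3.5850 − 2.3219) = 153.598 ms/bit
  a = 708 − 153.598 × 2.3219 = 351.356 ms
Then RT(24) = 351.356 + 153.598 × log₂ 24 = 351.356 + 153.598 × 4.5850 ≈ 1055.598 ms.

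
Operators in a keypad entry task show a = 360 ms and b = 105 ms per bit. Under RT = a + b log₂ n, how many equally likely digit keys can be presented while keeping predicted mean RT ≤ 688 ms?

8

Set 360 + 105·log₂ n ≤ 688 → log₂ n ≤ (688 − 360)/105 = 3.1238.
So n ≤ 2^3.1238 = 8.717; the largest integer n is 8.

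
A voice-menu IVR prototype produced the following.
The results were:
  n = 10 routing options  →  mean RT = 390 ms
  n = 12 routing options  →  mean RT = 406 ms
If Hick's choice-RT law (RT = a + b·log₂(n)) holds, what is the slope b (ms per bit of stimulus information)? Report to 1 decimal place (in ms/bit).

60.8 ms/bit

The slope on a log₂ axis is (406 − 390) / (3.5850 − 3.3219) = 60.829 ms/bit.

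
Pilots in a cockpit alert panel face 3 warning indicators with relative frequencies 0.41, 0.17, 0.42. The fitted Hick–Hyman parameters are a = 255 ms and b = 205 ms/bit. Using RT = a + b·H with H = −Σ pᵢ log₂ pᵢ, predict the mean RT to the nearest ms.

H = 0.41·log₂(1/0.41) + 0.17·log₂(1/0.17) + 0.42·log₂(1/0.42) = 1.4876 bits.
RT = 255 + 205 × 1.4876 = 559.96 ms.

560 ms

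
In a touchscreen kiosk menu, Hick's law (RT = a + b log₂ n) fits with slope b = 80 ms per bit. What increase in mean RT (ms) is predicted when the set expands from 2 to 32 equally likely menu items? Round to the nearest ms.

Only the slope matters, since a is common to both: ΔRT = b·log₂(n₂/n₁).
log₂(32) − log₂(2) = log₂(32/2) = log₂(16) = 4.
ΔRT = 80 × 4.0000 = 320.000 ms.

320 ms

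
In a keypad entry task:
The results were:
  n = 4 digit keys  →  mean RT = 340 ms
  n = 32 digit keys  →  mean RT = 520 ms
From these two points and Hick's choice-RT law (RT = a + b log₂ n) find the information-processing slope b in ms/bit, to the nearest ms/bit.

60 ms/bit

b = (RT₂ − RT₁)/(log₂ n₂ − log₂ n₁) = (520 − 340)/(5 − 2) = 60 ms/bit.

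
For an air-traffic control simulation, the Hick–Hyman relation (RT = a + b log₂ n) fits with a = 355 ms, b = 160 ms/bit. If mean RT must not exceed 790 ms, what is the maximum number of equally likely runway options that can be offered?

160·log₂ n ≤ 790 − 355 = 435, giving log₂ n ≤ 2.7188 and n ≤ 6.583. The largest whole number is 6.

6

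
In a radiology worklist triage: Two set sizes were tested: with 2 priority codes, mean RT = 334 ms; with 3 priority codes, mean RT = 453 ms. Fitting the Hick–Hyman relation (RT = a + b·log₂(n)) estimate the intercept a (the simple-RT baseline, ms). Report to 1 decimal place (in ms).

130.6 ms

Slope: b = (453 − 334) / (log₂ 3 − log₂ 2) = 119/0.5850 = 203.432 ms/bit.
a = RT₁ − b·log₂ n₁ = 334 − 203.432 × 1 = 130.568 ms.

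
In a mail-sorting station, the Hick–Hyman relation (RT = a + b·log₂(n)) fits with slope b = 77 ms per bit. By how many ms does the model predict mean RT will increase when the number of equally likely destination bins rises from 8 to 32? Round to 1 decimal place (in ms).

154.0 ms

Only the slope matters, since a is common to both: ΔRT = b·log₂(n₂/n₁).
log₂(32) − log₂(8) = log₂(32/8) = log₂(4) = 2.
ΔRT = 77 × 2.0000 = 154.000 ms.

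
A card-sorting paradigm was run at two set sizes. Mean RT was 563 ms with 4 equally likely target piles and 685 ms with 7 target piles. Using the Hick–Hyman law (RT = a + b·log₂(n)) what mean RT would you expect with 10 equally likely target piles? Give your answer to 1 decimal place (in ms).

762.8 ms

Solve the two-equation system in a and b:
  b = (685 − 563) / (log₂ 7 − log₂ 4) = 122 / (2.8074 − 2) = 151.111 ms/bit
  a = 563 − 151.111 × 2 = 260.779 ms
Then RT(10) = 260.779 + 151.111 × log₂ 10 = 260.779 + 151.111 × 3.3219 ≈ 762.758 ms.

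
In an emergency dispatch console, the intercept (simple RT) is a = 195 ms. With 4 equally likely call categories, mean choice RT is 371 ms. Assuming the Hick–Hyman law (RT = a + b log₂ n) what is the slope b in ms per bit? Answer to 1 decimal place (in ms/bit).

88.0 ms/bit

4 alternatives carry log₂ 4 = 2 bits; the choice cost is 371 − 195 = 176 ms, so b = 176/2 = 88.000 ms/bit.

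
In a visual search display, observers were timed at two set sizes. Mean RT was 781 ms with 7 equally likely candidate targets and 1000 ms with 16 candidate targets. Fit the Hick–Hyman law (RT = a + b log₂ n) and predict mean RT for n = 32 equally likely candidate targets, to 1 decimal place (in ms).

1183.6 ms

Solve the two-equation system in a and b:
  b = (1000 − 781) / (log₂ 16 − log₂ 7) = 219 / (4 − 2.8074) = 183.625 ms/bit
  a = 781 − 183.625 × 2.8074 = 265.498 ms
Then RT(32) = 265.498 + 183.625 × log₂ 32 = 265.498 + 183.625 × 5 ≈ 1183.625 ms.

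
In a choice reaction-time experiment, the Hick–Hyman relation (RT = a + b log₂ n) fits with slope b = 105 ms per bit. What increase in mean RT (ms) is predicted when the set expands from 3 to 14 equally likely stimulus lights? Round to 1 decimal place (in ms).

233.4 ms

The intercept a cancels: ΔRT = b·(log₂ n₂ − log₂ n₁) = b·log₂(n₂/n₁).
log₂(14) − log₂(3) = 3.8074 − 1.5850 = 2.2224.
ΔRT = 105 × 2.2224 = 233.351 ms.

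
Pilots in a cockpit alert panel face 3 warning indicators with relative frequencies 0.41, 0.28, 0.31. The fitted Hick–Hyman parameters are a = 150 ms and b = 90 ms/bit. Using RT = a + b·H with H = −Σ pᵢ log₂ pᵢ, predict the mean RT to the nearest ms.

291 ms

H = 0.41·log₂(1/0.41) + 0.28·log₂(1/0.28) + 0.31·log₂(1/0.31) = 1.5654 bits.
RT = 150 + 90 × 1.5654 = 290.89 ms.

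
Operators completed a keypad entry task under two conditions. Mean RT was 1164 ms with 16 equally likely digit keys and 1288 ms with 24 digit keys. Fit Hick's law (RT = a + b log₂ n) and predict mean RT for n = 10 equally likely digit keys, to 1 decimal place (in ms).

1020.3 ms

Fit slope and intercept:
  b = (1288 − 1164) / (log₂ 24 − log₂ 16) = 124 / (4.5850 − 4) = 211.979 ms/bit
  a = 1164 − 211.979 × 4 = 316.082 ms
Then RT(10) = 316.082 + 211.979 × log₂ 10 = 316.082 + 211.979 × 3.3219 ≈ 1020.263 ms.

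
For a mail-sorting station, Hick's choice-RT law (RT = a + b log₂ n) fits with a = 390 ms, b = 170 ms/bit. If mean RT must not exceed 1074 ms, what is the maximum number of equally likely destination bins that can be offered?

16

Set 390 + 170·log₂ n ≤ 1074 → log₂ n ≤ (1074 − 390)/170 = 4.0235.
So n ≤ 2^4.0235 = 16.263; the largest integer n is 16.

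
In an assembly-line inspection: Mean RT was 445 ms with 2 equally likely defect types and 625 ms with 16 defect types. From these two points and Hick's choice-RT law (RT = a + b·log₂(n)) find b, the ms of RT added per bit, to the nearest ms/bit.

60 ms/bit

Slope: b = (625 − 445) / (log₂ 16 − log₂ 2) = 180/3.0000 = 60 ms/bit.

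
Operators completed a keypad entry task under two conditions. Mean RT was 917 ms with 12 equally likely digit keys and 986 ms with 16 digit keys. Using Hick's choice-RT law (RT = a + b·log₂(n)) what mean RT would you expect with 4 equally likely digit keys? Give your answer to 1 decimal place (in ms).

653.5 ms

RT is linear in log₂ n, so two points fix the line:
  b = (986 − 917) / (log₂ 16 − log₂ 12) = 69 / (4 − 3.5850) = 166.250 ms/bit
  a = 917 − 166.250 × 3.5850 = 321.000 ms
Then RT(4) = 321.000 + 166.250 × log₂ 4 = 321.000 + 166.250 × 2 ≈ 653.500 ms.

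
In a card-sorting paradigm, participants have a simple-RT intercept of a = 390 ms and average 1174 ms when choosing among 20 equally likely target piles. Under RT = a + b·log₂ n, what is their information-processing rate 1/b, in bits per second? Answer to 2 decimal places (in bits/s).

5.51 bits/s

Choice component = 1174 − 390 = 784 ms over log₂(20) = 4.3219 bits.
b = 784 / 4.3219 = 181.401 ms/bit, so 1/b = 5.513 bits/s.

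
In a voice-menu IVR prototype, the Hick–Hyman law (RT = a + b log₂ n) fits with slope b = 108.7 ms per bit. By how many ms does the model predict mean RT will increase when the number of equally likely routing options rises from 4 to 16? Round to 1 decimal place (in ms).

217.4 ms

Only the slope matters, since a is common to both: ΔRT = b·log₂(n₂/n₁).
log₂(16) − log₂(4) = log₂(16/4) = log₂(4) = 2.
ΔRT = 108.7 × 2.0000 = 217.400 ms.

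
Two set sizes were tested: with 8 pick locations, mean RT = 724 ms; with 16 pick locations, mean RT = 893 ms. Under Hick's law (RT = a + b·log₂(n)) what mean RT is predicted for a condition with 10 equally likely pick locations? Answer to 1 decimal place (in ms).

Solve the two-equation system in a and b:
  b = (893 − 724) / (log₂ 16 − log₂ 8) = 169 / (4 − 3) = 169.000 ms/bit
  a = 724 − 169.000 × 3 = 217.000 ms
Then RT(10) = 217.000 + 169.000 × log₂ 10 = 217.000 + 169.000 × 3.3219 ≈ 778.406 ms.

778.4 ms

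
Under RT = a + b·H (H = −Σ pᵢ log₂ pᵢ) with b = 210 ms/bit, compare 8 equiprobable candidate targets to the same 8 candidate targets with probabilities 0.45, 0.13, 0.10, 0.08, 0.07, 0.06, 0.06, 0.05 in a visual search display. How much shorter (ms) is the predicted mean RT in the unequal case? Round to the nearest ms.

106 ms

Equiprobable entropy H₀ = log₂ 8 = 3.0000 bits.
Skewed entropy H = −Σ pᵢ log₂ pᵢ = 2.4965 bits.
ΔRT = b·(H₀ − H) = 210 × 0.5035 = 105.74 ms.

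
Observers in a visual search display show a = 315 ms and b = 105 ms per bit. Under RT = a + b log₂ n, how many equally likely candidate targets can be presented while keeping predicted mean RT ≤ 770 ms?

20

Set 315 + 105·log₂ n ≤ 770 → log₂ n ≤ (770 − 315)/105 = 4.3333.
So n ≤ 2^4.3333 = 20.159; the largest integer n is 20.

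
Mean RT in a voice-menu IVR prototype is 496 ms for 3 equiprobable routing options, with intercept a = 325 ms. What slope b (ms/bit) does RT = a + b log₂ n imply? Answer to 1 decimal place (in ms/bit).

107.9 ms/bit

3 alternatives carry log₂ 3 = 1.5850 bits; the choice cost is 496 − 325 = 171 ms, so b = 171/1.5850 = 107.889 ms/bit.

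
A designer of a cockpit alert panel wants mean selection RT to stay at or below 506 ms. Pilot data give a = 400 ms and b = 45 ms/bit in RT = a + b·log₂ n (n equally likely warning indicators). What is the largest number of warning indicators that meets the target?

Information budget: (506 − 400)/45 = 2.3556 bits, so n ≤ 2^2.3556 = 5.118 → at most 5.

5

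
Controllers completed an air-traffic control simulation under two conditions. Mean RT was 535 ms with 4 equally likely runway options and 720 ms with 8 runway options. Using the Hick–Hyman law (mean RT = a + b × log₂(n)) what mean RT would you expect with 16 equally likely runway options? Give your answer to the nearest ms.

Solve the two-equation system in a and b:
  b = (720 − 535) / (log₂ 8 − log₂ 4) = 185 / (3 − 2) = 185 ms/bit
  a = 535 − 185 × 2 = 165 ms
Then RT(16) = 165 + 185 × log₂ 16 = 165 + 185 × 4 ≈ 905.000 ms.

905 ms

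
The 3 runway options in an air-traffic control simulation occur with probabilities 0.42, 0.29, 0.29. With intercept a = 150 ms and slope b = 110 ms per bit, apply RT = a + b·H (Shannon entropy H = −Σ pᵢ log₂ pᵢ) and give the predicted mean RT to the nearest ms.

Entropy contributions −pᵢ log₂ pᵢ: 0.5256, 0.5179, 0.5179; sum H = 1.5615 bits.
RT = a + bH = 150 + 110·1.5615 = 321.76 ms.

322 ms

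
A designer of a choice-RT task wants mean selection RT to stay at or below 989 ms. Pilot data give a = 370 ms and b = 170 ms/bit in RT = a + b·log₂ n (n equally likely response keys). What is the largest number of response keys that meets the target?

12

170·log₂ n ≤ 989 − 370 = 619, giving log₂ n ≤ 3.6412 and n ≤ 12.477. The largest whole number is 12.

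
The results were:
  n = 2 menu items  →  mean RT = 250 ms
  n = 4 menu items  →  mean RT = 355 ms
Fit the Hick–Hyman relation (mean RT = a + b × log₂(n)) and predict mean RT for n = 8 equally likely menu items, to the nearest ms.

With log₂ n on the abscissa the relation is linear; from the two conditions:
  b = (355 − 250) / (log₂ 4 − log₂ 2) = 105 / (2 − 1) = 105 ms/bit
  a = 250 − 105 × 1 = 145 ms
Then RT(8) = 145 + 105 × log₂ 8 = 145 + 105 × 3 ≈ 460.000 ms.

460 ms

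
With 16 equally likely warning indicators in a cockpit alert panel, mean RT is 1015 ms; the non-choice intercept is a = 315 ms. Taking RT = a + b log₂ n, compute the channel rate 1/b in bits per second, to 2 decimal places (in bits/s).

Choice component = 1015 − 315 = 700 ms over log₂(16) = 4 bits.
b = 700 / 4 = 175.000 ms/bit, so 1/b = 5.714 bits/s.

5.71 bits/s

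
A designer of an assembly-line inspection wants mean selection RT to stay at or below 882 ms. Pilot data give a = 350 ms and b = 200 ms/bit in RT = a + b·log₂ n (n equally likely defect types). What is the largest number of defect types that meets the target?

6

Set 350 + 200·log₂ n ≤ 882 → log₂ n ≤ (882 − 350)/200 = 2.6600.
So n ≤ 2^2.6600 = 6.320; the largest integer n is 6.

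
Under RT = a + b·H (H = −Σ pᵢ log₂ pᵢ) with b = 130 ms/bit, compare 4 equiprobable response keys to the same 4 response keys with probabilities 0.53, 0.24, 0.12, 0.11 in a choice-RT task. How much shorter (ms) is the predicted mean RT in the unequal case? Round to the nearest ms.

The RT saving is b·ΔH. Equiprobable H₀ = log₂(4) = 2.0000 bits; with the given probabilities H = 1.6969 bits.
b·(H₀ − H) = 130 × (2.0000 − 1.6969) = 39.40 ms.

39 ms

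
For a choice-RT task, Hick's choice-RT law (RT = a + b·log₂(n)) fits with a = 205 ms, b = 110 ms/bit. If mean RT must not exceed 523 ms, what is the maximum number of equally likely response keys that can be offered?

7

Set 205 + 110·log₂ n ≤ 523 → log₂ n ≤ (523 − 205)/110 = 2.8909.
So n ≤ 2^2.8909 = 7.417; the largest integer n is 7.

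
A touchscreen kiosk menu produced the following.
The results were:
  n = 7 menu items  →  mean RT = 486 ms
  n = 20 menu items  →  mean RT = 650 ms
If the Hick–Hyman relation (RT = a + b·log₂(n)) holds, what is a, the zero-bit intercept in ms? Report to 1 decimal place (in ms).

182.0 ms

Slope: b = (650 − 486) / (log₂ 20 − log₂ 7) = 164/1.5146 = 108.281 ms/bit.
a = RT₁ − b·log₂ n₁ = 486 − 108.281 × 2.8074 = 182.016 ms.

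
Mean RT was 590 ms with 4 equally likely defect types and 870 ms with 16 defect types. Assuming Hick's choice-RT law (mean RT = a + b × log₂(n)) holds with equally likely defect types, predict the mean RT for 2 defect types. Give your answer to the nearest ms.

450 ms

With log₂ n on the abscissa the relation is linear; from the two conditions:
  b = (870 − 590) / (log₂ 16 − log₂ 4) = 280 / (4 − 2) = 140 ms/bit
  a = 590 − 140 × 2 = 310 ms
Then RT(2) = 310 + 140 × log₂ 2 = 310 + 140 × 1 ≈ 450.000 ms.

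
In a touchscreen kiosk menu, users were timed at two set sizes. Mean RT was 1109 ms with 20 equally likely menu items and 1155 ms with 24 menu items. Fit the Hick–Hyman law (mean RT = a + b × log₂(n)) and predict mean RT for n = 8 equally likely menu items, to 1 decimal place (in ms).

Fit slope and intercept:
  b = (1155 − 1109) / (log₂ 24 − log₂ 20) = 46 / (4.5850 − 4.3219) = 174.882 ms/bit
  a = 1109 − 174.882 × 4.3219 = 353.172 ms
Then RT(8) = 353.172 + 174.882 × log₂ 8 = 353.172 + 174.882 × 3 ≈ 877.818 ms.

877.8 ms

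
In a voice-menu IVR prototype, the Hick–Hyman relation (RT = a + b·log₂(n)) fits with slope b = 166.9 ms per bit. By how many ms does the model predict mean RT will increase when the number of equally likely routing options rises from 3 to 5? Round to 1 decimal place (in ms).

The intercept a cancels: ΔRT = b·(log₂ n₂ − log₂ n₁) = b·log₂(n₂/n₁).
log₂(5) − log₂(3) = 2.3219 − 1.5850 = 0.7370.
ΔRT = 166.9 × 0.7370 = 123.000 ms.

123.0 ms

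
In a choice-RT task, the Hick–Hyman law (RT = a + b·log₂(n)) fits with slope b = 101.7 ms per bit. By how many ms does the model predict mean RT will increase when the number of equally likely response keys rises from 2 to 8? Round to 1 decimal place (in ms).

Only the slope matters, since a is common to both: ΔRT = b·log₂(n₂/n₁).
log₂(8) − log₂(2) = log₂(8/2) = log₂(4) = 2.
ΔRT = 101.7 × 2.0000 = 203.400 ms.

203.4 ms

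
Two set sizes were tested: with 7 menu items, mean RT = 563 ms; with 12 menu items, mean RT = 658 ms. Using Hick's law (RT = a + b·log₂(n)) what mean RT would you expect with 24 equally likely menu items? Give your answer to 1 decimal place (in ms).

780.2 ms

Solve the two-equation system in a and b:
  b = (658 − 563) / (log₂ 12 − log₂ 7) = 95 / (3.5850 − 2.8074) = 122.170 ms/bit
  a = 563 − 122.170 × 2.8074 = 220.027 ms
Then RT(24) = 220.027 + 122.170 × log₂ 24 = 220.027 + 122.170 × 4.5850 ≈ 780.170 ms.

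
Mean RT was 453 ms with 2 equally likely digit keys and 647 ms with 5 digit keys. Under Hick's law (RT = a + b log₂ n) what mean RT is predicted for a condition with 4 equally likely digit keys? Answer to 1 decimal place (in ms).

With log₂ n on the abscissa the relation is linear; from the two conditions:
  b = (647 − 453) / (log₂ 5 − log₂ 2) = 194 / (2.3219 − 1) = 146.755 ms/bit
  a = 453 − 146.755 × 1 = 306.245 ms
Then RT(4) = 306.245 + 146.755 × log₂ 4 = 306.245 + 146.755 × 2 ≈ 599.755 ms.

599.8 ms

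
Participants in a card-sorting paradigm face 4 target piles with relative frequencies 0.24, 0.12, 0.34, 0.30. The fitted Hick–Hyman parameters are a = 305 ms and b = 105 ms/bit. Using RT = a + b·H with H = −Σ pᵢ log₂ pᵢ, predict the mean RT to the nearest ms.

H = 0.24·log₂(1/0.24) + 0.12·log₂(1/0.12) + 0.34·log₂(1/0.34) + 0.30·log₂(1/0.30) = 1.9115 bits.
RT = 305 + 105 × 1.9115 = 505.70 ms.

506 ms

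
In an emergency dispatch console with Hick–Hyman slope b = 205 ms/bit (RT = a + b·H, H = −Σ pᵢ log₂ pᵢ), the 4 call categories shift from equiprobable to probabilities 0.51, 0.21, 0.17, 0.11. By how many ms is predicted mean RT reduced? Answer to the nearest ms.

The RT saving is b·ΔH. Equiprobable H₀ = log₂(4) = 2.0000 bits; with the given probabilities H = 1.7531 bits.
b·(H₀ − H) = 205 × (2.0000 − 1.7531) = 50.61 ms.

51 ms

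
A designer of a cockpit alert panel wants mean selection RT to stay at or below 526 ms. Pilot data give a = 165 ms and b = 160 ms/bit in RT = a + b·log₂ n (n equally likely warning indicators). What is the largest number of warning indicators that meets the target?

4

Information budget: (526 − 165)/160 = 2.2563 bits, so n ≤ 2^2.2563 = 4.777 → at most 4.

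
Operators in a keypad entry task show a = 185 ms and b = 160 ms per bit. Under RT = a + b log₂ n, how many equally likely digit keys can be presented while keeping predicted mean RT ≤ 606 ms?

Information budget: (606 − 185)/160 = 2.6313 bits, so n ≤ 2^2.6313 = 6.196 → at most 6.

6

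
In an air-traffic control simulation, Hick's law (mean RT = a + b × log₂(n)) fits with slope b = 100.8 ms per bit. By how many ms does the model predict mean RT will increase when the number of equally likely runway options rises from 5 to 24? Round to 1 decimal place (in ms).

Only the slope matters, since a is common to both: ΔRT = b·log₂(n₂/n₁).
log₂(24) − log₂(5) = 4.5850 − 2.3219 = 2.2630.
ΔRT = 100.8 × 2.2630 = 228.114 ms.

228.1 ms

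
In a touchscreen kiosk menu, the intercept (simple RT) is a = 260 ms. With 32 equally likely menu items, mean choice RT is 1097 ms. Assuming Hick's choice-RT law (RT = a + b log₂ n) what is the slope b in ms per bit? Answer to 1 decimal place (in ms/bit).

167.4 ms/bit

32 alternatives carry log₂ 32 = 5 bits; the choice cost is 1097 − 260 = 837 ms, so b = 837/5 = 167.400 ms/bit.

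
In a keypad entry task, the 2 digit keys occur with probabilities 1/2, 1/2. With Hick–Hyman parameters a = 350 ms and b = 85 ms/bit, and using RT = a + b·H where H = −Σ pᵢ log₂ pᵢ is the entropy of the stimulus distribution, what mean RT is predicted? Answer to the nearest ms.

Each term −pᵢ log₂ pᵢ: 0.5·1 + 0.5·1; summed, H = 1.000 bits.
Mean RT = a + bH = 350 + 85·1.000 = 435.00 ms.

435 ms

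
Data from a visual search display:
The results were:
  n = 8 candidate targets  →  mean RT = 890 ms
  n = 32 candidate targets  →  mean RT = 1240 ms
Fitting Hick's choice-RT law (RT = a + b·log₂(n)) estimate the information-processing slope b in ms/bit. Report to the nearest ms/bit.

b = (RT₂ − RT₁)/(log₂ n₂ − log₂ n₁) = (1240 − 890)/(5 − 3) = 175 ms/bit.

175 ms/bit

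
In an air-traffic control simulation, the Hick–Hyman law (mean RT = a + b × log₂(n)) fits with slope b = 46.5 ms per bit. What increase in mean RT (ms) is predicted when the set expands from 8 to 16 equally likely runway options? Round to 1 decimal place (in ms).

46.5 ms

The intercept a cancels: ΔRT = b·(log₂ n₂ − log₂ n₁) = b·log₂(n₂/n₁).
log₂(16) − log₂(8) = log₂(16/8) = log₂(2) = 1.
ΔRT = 46.5 × 1.0000 = 46.500 ms.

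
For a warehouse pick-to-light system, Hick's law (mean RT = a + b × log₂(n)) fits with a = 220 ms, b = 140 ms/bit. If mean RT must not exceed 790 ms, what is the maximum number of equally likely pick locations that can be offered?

Set 220 + 140·log₂ n ≤ 790 → log₂ n ≤ (790 − 220)/140 = 4.0714.
So n ≤ 2^4.0714 = 16.812; the largest integer n is 16.

16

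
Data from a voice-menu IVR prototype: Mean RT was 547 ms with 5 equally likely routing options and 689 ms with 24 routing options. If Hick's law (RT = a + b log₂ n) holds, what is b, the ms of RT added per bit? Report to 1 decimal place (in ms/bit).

62.7 ms/bit

The slope on a log₂ axis is (689 − 547) / (4.5850 − 2.3219) = 62.748 ms/bit.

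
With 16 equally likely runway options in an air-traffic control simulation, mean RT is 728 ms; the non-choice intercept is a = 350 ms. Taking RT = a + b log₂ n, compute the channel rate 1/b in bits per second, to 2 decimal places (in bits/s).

b = (728 − 350)/log₂ 16 = 378/4 = 94.500 ms per bit = 0.09450 s/bit; the reciprocal is 10.582 bits/s.

10.58 bits/s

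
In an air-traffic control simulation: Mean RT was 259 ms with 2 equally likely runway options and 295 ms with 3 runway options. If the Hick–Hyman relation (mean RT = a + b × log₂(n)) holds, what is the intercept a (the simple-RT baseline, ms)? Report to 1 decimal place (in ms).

Slope: b = (295 − 259) / (log₂ 3 − log₂ 2) = 36/0.5850 = 61.542 ms/bit.
Intercept: a = 259 − 61.542·log₂(2) = 197.458 ms.

197.5 ms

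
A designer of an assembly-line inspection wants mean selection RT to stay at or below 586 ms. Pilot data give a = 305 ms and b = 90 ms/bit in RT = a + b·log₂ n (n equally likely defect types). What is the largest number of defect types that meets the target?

8

90·log₂ n ≤ 586 − 305 = 281, giving log₂ n ≤ 3.1222 and n ≤ 8.707. The largest whole number is 8.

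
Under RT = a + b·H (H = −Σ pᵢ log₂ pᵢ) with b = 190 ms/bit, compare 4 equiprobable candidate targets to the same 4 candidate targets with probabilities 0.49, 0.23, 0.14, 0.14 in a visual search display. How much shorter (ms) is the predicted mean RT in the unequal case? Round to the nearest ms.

41 ms

The RT saving is b·ΔH. Equiprobable H₀ = log₂(4) = 2.0000 bits; with the given probabilities H = 1.7862 bits.
b·(H₀ − H) = 190 × (2.0000 − 1.7862) = 40.63 ms.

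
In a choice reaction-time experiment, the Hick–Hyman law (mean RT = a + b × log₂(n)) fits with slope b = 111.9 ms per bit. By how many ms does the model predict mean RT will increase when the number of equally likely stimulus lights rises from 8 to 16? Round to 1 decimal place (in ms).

111.9 ms

ΔRT = (a + b log₂ n₂) − (a + b log₂ n₁) = b·(log₂ n₂ − log₂ n₁).
log₂(16) − log₂(8) = log₂(16/8) = log₂(2) = 1.
ΔRT = 111.9 × 1.0000 = 111.900 ms.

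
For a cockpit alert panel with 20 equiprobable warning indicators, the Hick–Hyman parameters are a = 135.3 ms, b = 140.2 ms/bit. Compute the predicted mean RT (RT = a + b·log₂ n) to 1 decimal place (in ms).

741.2 ms

log₂(20) = 4.3219 bits, so RT = 135.3 + 140.2 × 4.3219 ≈ 741.234 ms.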